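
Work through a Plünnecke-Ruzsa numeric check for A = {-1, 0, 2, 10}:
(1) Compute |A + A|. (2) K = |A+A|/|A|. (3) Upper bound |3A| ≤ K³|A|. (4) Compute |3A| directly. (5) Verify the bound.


|A| = 4.
Step 1: Compute A + A by enumerating all 16 pairs.
A + A = {-2, -1, 0, 1, 2, 4, 9, 10, 12, 20}, so |A + A| = 10.
Step 2: Doubling constant K = |A + A|/|A| = 10/4 = 10/4 ≈ 2.5000.
Step 3: Plünnecke-Ruzsa gives |3A| ≤ K³·|A| = (2.5000)³ · 4 ≈ 62.5000.
Step 4: Compute 3A = A + A + A directly by enumerating all triples (a,b,c) ∈ A³; |3A| = 19.
Step 5: Check 19 ≤ 62.5000? Yes ✓.

K = 10/4, Plünnecke-Ruzsa bound K³|A| ≈ 62.5000, |3A| = 19, inequality holds.


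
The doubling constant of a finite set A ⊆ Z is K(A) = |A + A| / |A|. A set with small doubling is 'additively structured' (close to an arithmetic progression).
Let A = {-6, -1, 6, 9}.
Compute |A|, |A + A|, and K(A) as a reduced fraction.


|A| = 4.
Compute A + A by enumerating all 16 pairs.
A + A = {-12, -7, -2, 0, 3, 5, 8, 12, 15, 18}, so |A + A| = 10.
K = |A + A| / |A| = 10/4 = 5/2 ≈ 2.5000.
Reference: AP of size 4 gives K = 7/4 ≈ 1.7500; a fully generic set of size 4 gives K ≈ 2.5000.

|A| = 4, |A + A| = 10, K = 10/4 = 5/2.


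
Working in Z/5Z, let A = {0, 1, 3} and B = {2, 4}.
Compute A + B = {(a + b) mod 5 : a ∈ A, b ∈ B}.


Work in Z/5Z: reduce every sum a + b modulo 5.
Enumerate all 6 pairs:
a = 0: 0+2=2, 0+4=4
a = 1: 1+2=3, 1+4=0
a = 3: 3+2=0, 3+4=2
Distinct residues collected: {0, 2, 3, 4}
|A + B| = 4 (out of 5 total residues).

A + B = {0, 2, 3, 4}


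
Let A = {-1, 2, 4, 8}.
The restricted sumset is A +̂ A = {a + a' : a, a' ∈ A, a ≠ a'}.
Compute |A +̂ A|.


Restricted sumset: A +̂ A = {a + a' : a ∈ A, a' ∈ A, a ≠ a'}.
Equivalently, take A + A and drop any sum 2a that is achievable ONLY as a + a for a ∈ A (i.e. sums representable only with equal summands).
Enumerate pairs (a, a') with a < a' (symmetric, so each unordered pair gives one sum; this covers all a ≠ a'):
  -1 + 2 = 1
  -1 + 4 = 3
  -1 + 8 = 7
  2 + 4 = 6
  2 + 8 = 10
  4 + 8 = 12
Collected distinct sums: {1, 3, 6, 7, 10, 12}
|A +̂ A| = 6
(Reference bound: |A +̂ A| ≥ 2|A| - 3 for |A| ≥ 2, with |A| = 4 giving ≥ 5.)

|A +̂ A| = 6


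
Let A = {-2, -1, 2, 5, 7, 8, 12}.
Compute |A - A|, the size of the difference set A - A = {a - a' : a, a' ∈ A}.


A - A = {a - a' : a, a' ∈ A}; |A| = 7.
Bounds: 2|A|-1 ≤ |A - A| ≤ |A|² - |A| + 1, i.e. 13 ≤ |A - A| ≤ 43.
Note: 0 ∈ A - A always (from a - a). The set is symmetric: if d ∈ A - A then -d ∈ A - A.
Enumerate nonzero differences d = a - a' with a > a' (then include -d):
Positive differences: {1, 2, 3, 4, 5, 6, 7, 8, 9, 10, 13, 14}
Full difference set: {0} ∪ (positive diffs) ∪ (negative diffs).
|A - A| = 1 + 2·12 = 25 (matches direct enumeration: 25).

|A - A| = 25


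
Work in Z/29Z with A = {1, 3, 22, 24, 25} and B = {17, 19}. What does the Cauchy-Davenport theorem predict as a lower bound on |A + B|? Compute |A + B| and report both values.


Cauchy-Davenport: |A + B| ≥ min(p, |A| + |B| - 1) for A, B nonempty in Z/pZ.
|A| = 5, |B| = 2, p = 29.
CD lower bound = min(29, 5 + 2 - 1) = min(29, 6) = 6.
Compute A + B mod 29 directly:
a = 1: 1+17=18, 1+19=20
a = 3: 3+17=20, 3+19=22
a = 22: 22+17=10, 22+19=12
a = 24: 24+17=12, 24+19=14
a = 25: 25+17=13, 25+19=15
A + B = {10, 12, 13, 14, 15, 18, 20, 22}, so |A + B| = 8.
Verify: 8 ≥ 6? Yes ✓.

CD lower bound = 6, actual |A + B| = 8.


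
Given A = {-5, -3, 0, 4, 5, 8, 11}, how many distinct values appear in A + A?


A + A = {a + a' : a, a' ∈ A}; |A| = 7.
General bounds: 2|A| - 1 ≤ |A + A| ≤ |A|(|A|+1)/2, i.e. 13 ≤ |A + A| ≤ 28.
Lower bound 2|A|-1 is attained iff A is an arithmetic progression.
Enumerate sums a + a' for a ≤ a' (symmetric, so this suffices):
a = -5: -5+-5=-10, -5+-3=-8, -5+0=-5, -5+4=-1, -5+5=0, -5+8=3, -5+11=6
a = -3: -3+-3=-6, -3+0=-3, -3+4=1, -3+5=2, -3+8=5, -3+11=8
a = 0: 0+0=0, 0+4=4, 0+5=5, 0+8=8, 0+11=11
a = 4: 4+4=8, 4+5=9, 4+8=12, 4+11=15
a = 5: 5+5=10, 5+8=13, 5+11=16
a = 8: 8+8=16, 8+11=19
a = 11: 11+11=22
Distinct sums: {-10, -8, -6, -5, -3, -1, 0, 1, 2, 3, 4, 5, 6, 8, 9, 10, 11, 12, 13, 15, 16, 19, 22}
|A + A| = 23

|A + A| = 23


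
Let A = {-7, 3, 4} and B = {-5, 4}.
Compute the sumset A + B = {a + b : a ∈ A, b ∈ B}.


A + B = {a + b : a ∈ A, b ∈ B}.
Enumerate all |A|·|B| = 3·2 = 6 pairs (a, b) and collect distinct sums.
a = -7: -7+-5=-12, -7+4=-3
a = 3: 3+-5=-2, 3+4=7
a = 4: 4+-5=-1, 4+4=8
Collecting distinct sums: A + B = {-12, -3, -2, -1, 7, 8}
|A + B| = 6

A + B = {-12, -3, -2, -1, 7, 8}


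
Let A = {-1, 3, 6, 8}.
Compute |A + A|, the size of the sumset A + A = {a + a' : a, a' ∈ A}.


A + A = {a + a' : a, a' ∈ A}; |A| = 4.
General bounds: 2|A| - 1 ≤ |A + A| ≤ |A|(|A|+1)/2, i.e. 7 ≤ |A + A| ≤ 10.
Lower bound 2|A|-1 is attained iff A is an arithmetic progression.
Enumerate sums a + a' for a ≤ a' (symmetric, so this suffices):
a = -1: -1+-1=-2, -1+3=2, -1+6=5, -1+8=7
a = 3: 3+3=6, 3+6=9, 3+8=11
a = 6: 6+6=12, 6+8=14
a = 8: 8+8=16
Distinct sums: {-2, 2, 5, 6, 7, 9, 11, 12, 14, 16}
|A + A| = 10

|A + A| = 10


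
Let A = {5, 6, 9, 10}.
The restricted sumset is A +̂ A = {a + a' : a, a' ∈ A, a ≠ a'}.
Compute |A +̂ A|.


Restricted sumset: A +̂ A = {a + a' : a ∈ A, a' ∈ A, a ≠ a'}.
Equivalently, take A + A and drop any sum 2a that is achievable ONLY as a + a for a ∈ A (i.e. sums representable only with equal summands).
Enumerate pairs (a, a') with a < a' (symmetric, so each unordered pair gives one sum; this covers all a ≠ a'):
  5 + 6 = 11
  5 + 9 = 14
  5 + 10 = 15
  6 + 9 = 15
  6 + 10 = 16
  9 + 10 = 19
Collected distinct sums: {11, 14, 15, 16, 19}
|A +̂ A| = 5
(Reference bound: |A +̂ A| ≥ 2|A| - 3 for |A| ≥ 2, with |A| = 4 giving ≥ 5.)

|A +̂ A| = 5


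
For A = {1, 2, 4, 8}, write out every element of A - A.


A - A = {a - a' : a, a' ∈ A}.
Compute a - a' for each ordered pair (a, a'):
a = 1: 1-1=0, 1-2=-1, 1-4=-3, 1-8=-7
a = 2: 2-1=1, 2-2=0, 2-4=-2, 2-8=-6
a = 4: 4-1=3, 4-2=2, 4-4=0, 4-8=-4
a = 8: 8-1=7, 8-2=6, 8-4=4, 8-8=0
Collecting distinct values (and noting 0 appears from a-a):
A - A = {-7, -6, -4, -3, -2, -1, 0, 1, 2, 3, 4, 6, 7}
|A - A| = 13

A - A = {-7, -6, -4, -3, -2, -1, 0, 1, 2, 3, 4, 6, 7}


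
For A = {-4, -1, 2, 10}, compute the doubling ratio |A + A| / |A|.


|A| = 4.
Compute A + A by enumerating all 16 pairs.
A + A = {-8, -5, -2, 1, 4, 6, 9, 12, 20}, so |A + A| = 9.
K = |A + A| / |A| = 9/4 (already in lowest terms) ≈ 2.2500.
Reference: AP of size 4 gives K = 7/4 ≈ 1.7500; a fully generic set of size 4 gives K ≈ 2.5000.

|A| = 4, |A + A| = 9, K = 9/4.


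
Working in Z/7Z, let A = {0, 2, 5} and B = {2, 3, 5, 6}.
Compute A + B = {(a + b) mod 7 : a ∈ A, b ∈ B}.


Work in Z/7Z: reduce every sum a + b modulo 7.
Enumerate all 12 pairs:
a = 0: 0+2=2, 0+3=3, 0+5=5, 0+6=6
a = 2: 2+2=4, 2+3=5, 2+5=0, 2+6=1
a = 5: 5+2=0, 5+3=1, 5+5=3, 5+6=4
Distinct residues collected: {0, 1, 2, 3, 4, 5, 6}
|A + B| = 7 (out of 7 total residues).

A + B = {0, 1, 2, 3, 4, 5, 6}


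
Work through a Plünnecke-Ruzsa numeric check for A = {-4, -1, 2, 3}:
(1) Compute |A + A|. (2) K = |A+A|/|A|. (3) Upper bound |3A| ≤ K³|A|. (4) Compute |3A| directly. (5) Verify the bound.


|A| = 4.
Step 1: Compute A + A by enumerating all 16 pairs.
A + A = {-8, -5, -2, -1, 1, 2, 4, 5, 6}, so |A + A| = 9.
Step 2: Doubling constant K = |A + A|/|A| = 9/4 = 9/4 ≈ 2.2500.
Step 3: Plünnecke-Ruzsa gives |3A| ≤ K³·|A| = (2.2500)³ · 4 ≈ 45.5625.
Step 4: Compute 3A = A + A + A directly by enumerating all triples (a,b,c) ∈ A³; |3A| = 16.
Step 5: Check 16 ≤ 45.5625? Yes ✓.

K = 9/4, Plünnecke-Ruzsa bound K³|A| ≈ 45.5625, |3A| = 16, inequality holds.


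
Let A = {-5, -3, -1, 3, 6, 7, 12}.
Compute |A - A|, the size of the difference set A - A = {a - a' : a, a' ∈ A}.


A - A = {a - a' : a, a' ∈ A}; |A| = 7.
Bounds: 2|A|-1 ≤ |A - A| ≤ |A|² - |A| + 1, i.e. 13 ≤ |A - A| ≤ 43.
Note: 0 ∈ A - A always (from a - a). The set is symmetric: if d ∈ A - A then -d ∈ A - A.
Enumerate nonzero differences d = a - a' with a > a' (then include -d):
Positive differences: {1, 2, 3, 4, 5, 6, 7, 8, 9, 10, 11, 12, 13, 15, 17}
Full difference set: {0} ∪ (positive diffs) ∪ (negative diffs).
|A - A| = 1 + 2·15 = 31 (matches direct enumeration: 31).

|A - A| = 31


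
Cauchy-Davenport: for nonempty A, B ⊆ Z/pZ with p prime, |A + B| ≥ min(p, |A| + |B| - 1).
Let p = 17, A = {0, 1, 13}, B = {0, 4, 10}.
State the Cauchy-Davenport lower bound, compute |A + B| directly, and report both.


Cauchy-Davenport: |A + B| ≥ min(p, |A| + |B| - 1) for A, B nonempty in Z/pZ.
|A| = 3, |B| = 3, p = 17.
CD lower bound = min(17, 3 + 3 - 1) = min(17, 5) = 5.
Compute A + B mod 17 directly:
a = 0: 0+0=0, 0+4=4, 0+10=10
a = 1: 1+0=1, 1+4=5, 1+10=11
a = 13: 13+0=13, 13+4=0, 13+10=6
A + B = {0, 1, 4, 5, 6, 10, 11, 13}, so |A + B| = 8.
Verify: 8 ≥ 5? Yes ✓.

CD lower bound = 5, actual |A + B| = 8.


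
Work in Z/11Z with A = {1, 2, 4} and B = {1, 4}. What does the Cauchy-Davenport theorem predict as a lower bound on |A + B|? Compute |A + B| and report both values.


Cauchy-Davenport: |A + B| ≥ min(p, |A| + |B| - 1) for A, B nonempty in Z/pZ.
|A| = 3, |B| = 2, p = 11.
CD lower bound = min(11, 3 + 2 - 1) = min(11, 4) = 4.
Compute A + B mod 11 directly:
a = 1: 1+1=2, 1+4=5
a = 2: 2+1=3, 2+4=6
a = 4: 4+1=5, 4+4=8
A + B = {2, 3, 5, 6, 8}, so |A + B| = 5.
Verify: 5 ≥ 4? Yes ✓.

CD lower bound = 4, actual |A + B| = 5.


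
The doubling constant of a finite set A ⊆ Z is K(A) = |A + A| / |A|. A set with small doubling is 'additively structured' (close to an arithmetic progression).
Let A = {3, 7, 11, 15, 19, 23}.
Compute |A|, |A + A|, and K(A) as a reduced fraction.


|A| = 6.
Compute A + A by enumerating all 36 pairs.
A + A = {6, 10, 14, 18, 22, 26, 30, 34, 38, 42, 46}, so |A + A| = 11.
K = |A + A| / |A| = 11/6 (already in lowest terms) ≈ 1.8333.
Reference: AP of size 6 gives K = 11/6 ≈ 1.8333; a fully generic set of size 6 gives K ≈ 3.5000.

|A| = 6, |A + A| = 11, K = 11/6.


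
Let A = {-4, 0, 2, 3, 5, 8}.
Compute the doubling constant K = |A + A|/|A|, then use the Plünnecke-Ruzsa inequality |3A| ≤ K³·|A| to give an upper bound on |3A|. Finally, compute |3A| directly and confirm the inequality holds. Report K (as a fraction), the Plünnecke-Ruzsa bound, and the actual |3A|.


|A| = 6.
Step 1: Compute A + A by enumerating all 36 pairs.
A + A = {-8, -4, -2, -1, 0, 1, 2, 3, 4, 5, 6, 7, 8, 10, 11, 13, 16}, so |A + A| = 17.
Step 2: Doubling constant K = |A + A|/|A| = 17/6 = 17/6 ≈ 2.8333.
Step 3: Plünnecke-Ruzsa gives |3A| ≤ K³·|A| = (2.8333)³ · 6 ≈ 136.4722.
Step 4: Compute 3A = A + A + A directly by enumerating all triples (a,b,c) ∈ A³; |3A| = 29.
Step 5: Check 29 ≤ 136.4722? Yes ✓.

K = 17/6, Plünnecke-Ruzsa bound K³|A| ≈ 136.4722, |3A| = 29, inequality holds.


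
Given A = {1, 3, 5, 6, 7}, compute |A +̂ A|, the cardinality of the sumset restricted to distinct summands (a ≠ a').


Restricted sumset: A +̂ A = {a + a' : a ∈ A, a' ∈ A, a ≠ a'}.
Equivalently, take A + A and drop any sum 2a that is achievable ONLY as a + a for a ∈ A (i.e. sums representable only with equal summands).
Enumerate pairs (a, a') with a < a' (symmetric, so each unordered pair gives one sum; this covers all a ≠ a'):
  1 + 3 = 4
  1 + 5 = 6
  1 + 6 = 7
  1 + 7 = 8
  3 + 5 = 8
  3 + 6 = 9
  3 + 7 = 10
  5 + 6 = 11
  5 + 7 = 12
  6 + 7 = 13
Collected distinct sums: {4, 6, 7, 8, 9, 10, 11, 12, 13}
|A +̂ A| = 9
(Reference bound: |A +̂ A| ≥ 2|A| - 3 for |A| ≥ 2, with |A| = 5 giving ≥ 7.)

|A +̂ A| = 9


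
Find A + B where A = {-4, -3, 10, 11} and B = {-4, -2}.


A + B = {a + b : a ∈ A, b ∈ B}.
Enumerate all |A|·|B| = 4·2 = 8 pairs (a, b) and collect distinct sums.
a = -4: -4+-4=-8, -4+-2=-6
a = -3: -3+-4=-7, -3+-2=-5
a = 10: 10+-4=6, 10+-2=8
a = 11: 11+-4=7, 11+-2=9
Collecting distinct sums: A + B = {-8, -7, -6, -5, 6, 7, 8, 9}
|A + B| = 8

A + B = {-8, -7, -6, -5, 6, 7, 8, 9}


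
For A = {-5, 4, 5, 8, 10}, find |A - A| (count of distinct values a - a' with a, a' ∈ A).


A - A = {a - a' : a, a' ∈ A}; |A| = 5.
Bounds: 2|A|-1 ≤ |A - A| ≤ |A|² - |A| + 1, i.e. 9 ≤ |A - A| ≤ 21.
Note: 0 ∈ A - A always (from a - a). The set is symmetric: if d ∈ A - A then -d ∈ A - A.
Enumerate nonzero differences d = a - a' with a > a' (then include -d):
Positive differences: {1, 2, 3, 4, 5, 6, 9, 10, 13, 15}
Full difference set: {0} ∪ (positive diffs) ∪ (negative diffs).
|A - A| = 1 + 2·10 = 21 (matches direct enumeration: 21).

|A - A| = 21


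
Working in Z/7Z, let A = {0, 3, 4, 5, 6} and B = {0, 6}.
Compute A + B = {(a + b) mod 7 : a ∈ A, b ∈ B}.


Work in Z/7Z: reduce every sum a + b modulo 7.
Enumerate all 10 pairs:
a = 0: 0+0=0, 0+6=6
a = 3: 3+0=3, 3+6=2
a = 4: 4+0=4, 4+6=3
a = 5: 5+0=5, 5+6=4
a = 6: 6+0=6, 6+6=5
Distinct residues collected: {0, 2, 3, 4, 5, 6}
|A + B| = 6 (out of 7 total residues).

A + B = {0, 2, 3, 4, 5, 6}


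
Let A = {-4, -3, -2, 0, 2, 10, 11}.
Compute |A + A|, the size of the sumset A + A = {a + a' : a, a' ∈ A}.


A + A = {a + a' : a, a' ∈ A}; |A| = 7.
General bounds: 2|A| - 1 ≤ |A + A| ≤ |A|(|A|+1)/2, i.e. 13 ≤ |A + A| ≤ 28.
Lower bound 2|A|-1 is attained iff A is an arithmetic progression.
Enumerate sums a + a' for a ≤ a' (symmetric, so this suffices):
a = -4: -4+-4=-8, -4+-3=-7, -4+-2=-6, -4+0=-4, -4+2=-2, -4+10=6, -4+11=7
a = -3: -3+-3=-6, -3+-2=-5, -3+0=-3, -3+2=-1, -3+10=7, -3+11=8
a = -2: -2+-2=-4, -2+0=-2, -2+2=0, -2+10=8, -2+11=9
a = 0: 0+0=0, 0+2=2, 0+10=10, 0+11=11
a = 2: 2+2=4, 2+10=12, 2+11=13
a = 10: 10+10=20, 10+11=21
a = 11: 11+11=22
Distinct sums: {-8, -7, -6, -5, -4, -3, -2, -1, 0, 2, 4, 6, 7, 8, 9, 10, 11, 12, 13, 20, 21, 22}
|A + A| = 22

|A + A| = 22


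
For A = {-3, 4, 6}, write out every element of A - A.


A - A = {a - a' : a, a' ∈ A}.
Compute a - a' for each ordered pair (a, a'):
a = -3: -3--3=0, -3-4=-7, -3-6=-9
a = 4: 4--3=7, 4-4=0, 4-6=-2
a = 6: 6--3=9, 6-4=2, 6-6=0
Collecting distinct values (and noting 0 appears from a-a):
A - A = {-9, -7, -2, 0, 2, 7, 9}
|A - A| = 7

A - A = {-9, -7, -2, 0, 2, 7, 9}


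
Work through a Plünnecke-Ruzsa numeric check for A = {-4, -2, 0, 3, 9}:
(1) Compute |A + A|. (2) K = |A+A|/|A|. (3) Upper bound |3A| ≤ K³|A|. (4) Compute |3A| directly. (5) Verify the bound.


|A| = 5.
Step 1: Compute A + A by enumerating all 25 pairs.
A + A = {-8, -6, -4, -2, -1, 0, 1, 3, 5, 6, 7, 9, 12, 18}, so |A + A| = 14.
Step 2: Doubling constant K = |A + A|/|A| = 14/5 = 14/5 ≈ 2.8000.
Step 3: Plünnecke-Ruzsa gives |3A| ≤ K³·|A| = (2.8000)³ · 5 ≈ 109.7600.
Step 4: Compute 3A = A + A + A directly by enumerating all triples (a,b,c) ∈ A³; |3A| = 27.
Step 5: Check 27 ≤ 109.7600? Yes ✓.

K = 14/5, Plünnecke-Ruzsa bound K³|A| ≈ 109.7600, |3A| = 27, inequality holds.


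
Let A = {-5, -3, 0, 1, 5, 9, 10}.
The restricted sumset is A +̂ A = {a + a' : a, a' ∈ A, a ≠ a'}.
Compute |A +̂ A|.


Restricted sumset: A +̂ A = {a + a' : a ∈ A, a' ∈ A, a ≠ a'}.
Equivalently, take A + A and drop any sum 2a that is achievable ONLY as a + a for a ∈ A (i.e. sums representable only with equal summands).
Enumerate pairs (a, a') with a < a' (symmetric, so each unordered pair gives one sum; this covers all a ≠ a'):
  -5 + -3 = -8
  -5 + 0 = -5
  -5 + 1 = -4
  -5 + 5 = 0
  -5 + 9 = 4
  -5 + 10 = 5
  -3 + 0 = -3
  -3 + 1 = -2
  -3 + 5 = 2
  -3 + 9 = 6
  -3 + 10 = 7
  0 + 1 = 1
  0 + 5 = 5
  0 + 9 = 9
  0 + 10 = 10
  1 + 5 = 6
  1 + 9 = 10
  1 + 10 = 11
  5 + 9 = 14
  5 + 10 = 15
  9 + 10 = 19
Collected distinct sums: {-8, -5, -4, -3, -2, 0, 1, 2, 4, 5, 6, 7, 9, 10, 11, 14, 15, 19}
|A +̂ A| = 18
(Reference bound: |A +̂ A| ≥ 2|A| - 3 for |A| ≥ 2, with |A| = 7 giving ≥ 11.)

|A +̂ A| = 18


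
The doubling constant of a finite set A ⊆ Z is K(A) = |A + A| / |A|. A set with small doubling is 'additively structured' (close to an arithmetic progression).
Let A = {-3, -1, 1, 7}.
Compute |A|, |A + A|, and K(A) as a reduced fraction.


|A| = 4.
Compute A + A by enumerating all 16 pairs.
A + A = {-6, -4, -2, 0, 2, 4, 6, 8, 14}, so |A + A| = 9.
K = |A + A| / |A| = 9/4 (already in lowest terms) ≈ 2.2500.
Reference: AP of size 4 gives K = 7/4 ≈ 1.7500; a fully generic set of size 4 gives K ≈ 2.5000.

|A| = 4, |A + A| = 9, K = 9/4.


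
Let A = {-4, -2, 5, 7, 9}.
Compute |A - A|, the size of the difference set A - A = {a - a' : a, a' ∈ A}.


A - A = {a - a' : a, a' ∈ A}; |A| = 5.
Bounds: 2|A|-1 ≤ |A - A| ≤ |A|² - |A| + 1, i.e. 9 ≤ |A - A| ≤ 21.
Note: 0 ∈ A - A always (from a - a). The set is symmetric: if d ∈ A - A then -d ∈ A - A.
Enumerate nonzero differences d = a - a' with a > a' (then include -d):
Positive differences: {2, 4, 7, 9, 11, 13}
Full difference set: {0} ∪ (positive diffs) ∪ (negative diffs).
|A - A| = 1 + 2·6 = 13 (matches direct enumeration: 13).

|A - A| = 13


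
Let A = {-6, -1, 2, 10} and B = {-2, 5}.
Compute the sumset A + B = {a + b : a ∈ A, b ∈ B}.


A + B = {a + b : a ∈ A, b ∈ B}.
Enumerate all |A|·|B| = 4·2 = 8 pairs (a, b) and collect distinct sums.
a = -6: -6+-2=-8, -6+5=-1
a = -1: -1+-2=-3, -1+5=4
a = 2: 2+-2=0, 2+5=7
a = 10: 10+-2=8, 10+5=15
Collecting distinct sums: A + B = {-8, -3, -1, 0, 4, 7, 8, 15}
|A + B| = 8

A + B = {-8, -3, -1, 0, 4, 7, 8, 15}


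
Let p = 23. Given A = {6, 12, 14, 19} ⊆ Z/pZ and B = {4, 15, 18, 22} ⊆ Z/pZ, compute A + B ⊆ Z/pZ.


Work in Z/23Z: reduce every sum a + b modulo 23.
Enumerate all 16 pairs:
a = 6: 6+4=10, 6+15=21, 6+18=1, 6+22=5
a = 12: 12+4=16, 12+15=4, 12+18=7, 12+22=11
a = 14: 14+4=18, 14+15=6, 14+18=9, 14+22=13
a = 19: 19+4=0, 19+15=11, 19+18=14, 19+22=18
Distinct residues collected: {0, 1, 4, 5, 6, 7, 9, 10, 11, 13, 14, 16, 18, 21}
|A + B| = 14 (out of 23 total residues).

A + B = {0, 1, 4, 5, 6, 7, 9, 10, 11, 13, 14, 16, 18, 21}


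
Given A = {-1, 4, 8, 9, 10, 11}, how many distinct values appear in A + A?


A + A = {a + a' : a, a' ∈ A}; |A| = 6.
General bounds: 2|A| - 1 ≤ |A + A| ≤ |A|(|A|+1)/2, i.e. 11 ≤ |A + A| ≤ 21.
Lower bound 2|A|-1 is attained iff A is an arithmetic progression.
Enumerate sums a + a' for a ≤ a' (symmetric, so this suffices):
a = -1: -1+-1=-2, -1+4=3, -1+8=7, -1+9=8, -1+10=9, -1+11=10
a = 4: 4+4=8, 4+8=12, 4+9=13, 4+10=14, 4+11=15
a = 8: 8+8=16, 8+9=17, 8+10=18, 8+11=19
a = 9: 9+9=18, 9+10=19, 9+11=20
a = 10: 10+10=20, 10+11=21
a = 11: 11+11=22
Distinct sums: {-2, 3, 7, 8, 9, 10, 12, 13, 14, 15, 16, 17, 18, 19, 20, 21, 22}
|A + A| = 17

|A + A| = 17


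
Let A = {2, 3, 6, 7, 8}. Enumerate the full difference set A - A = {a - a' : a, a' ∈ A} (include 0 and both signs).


A - A = {a - a' : a, a' ∈ A}.
Compute a - a' for each ordered pair (a, a'):
a = 2: 2-2=0, 2-3=-1, 2-6=-4, 2-7=-5, 2-8=-6
a = 3: 3-2=1, 3-3=0, 3-6=-3, 3-7=-4, 3-8=-5
a = 6: 6-2=4, 6-3=3, 6-6=0, 6-7=-1, 6-8=-2
a = 7: 7-2=5, 7-3=4, 7-6=1, 7-7=0, 7-8=-1
a = 8: 8-2=6, 8-3=5, 8-6=2, 8-7=1, 8-8=0
Collecting distinct values (and noting 0 appears from a-a):
A - A = {-6, -5, -4, -3, -2, -1, 0, 1, 2, 3, 4, 5, 6}
|A - A| = 13

A - A = {-6, -5, -4, -3, -2, -1, 0, 1, 2, 3, 4, 5, 6}


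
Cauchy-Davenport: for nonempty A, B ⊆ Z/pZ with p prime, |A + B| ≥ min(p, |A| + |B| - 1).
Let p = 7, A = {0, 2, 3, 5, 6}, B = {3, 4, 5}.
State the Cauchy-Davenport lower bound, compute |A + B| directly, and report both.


Cauchy-Davenport: |A + B| ≥ min(p, |A| + |B| - 1) for A, B nonempty in Z/pZ.
|A| = 5, |B| = 3, p = 7.
CD lower bound = min(7, 5 + 3 - 1) = min(7, 7) = 7.
Compute A + B mod 7 directly:
a = 0: 0+3=3, 0+4=4, 0+5=5
a = 2: 2+3=5, 2+4=6, 2+5=0
a = 3: 3+3=6, 3+4=0, 3+5=1
a = 5: 5+3=1, 5+4=2, 5+5=3
a = 6: 6+3=2, 6+4=3, 6+5=4
A + B = {0, 1, 2, 3, 4, 5, 6}, so |A + B| = 7.
Verify: 7 ≥ 7? Yes ✓.

CD lower bound = 7, actual |A + B| = 7.


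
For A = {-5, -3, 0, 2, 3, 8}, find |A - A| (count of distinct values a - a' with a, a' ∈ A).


A - A = {a - a' : a, a' ∈ A}; |A| = 6.
Bounds: 2|A|-1 ≤ |A - A| ≤ |A|² - |A| + 1, i.e. 11 ≤ |A - A| ≤ 31.
Note: 0 ∈ A - A always (from a - a). The set is symmetric: if d ∈ A - A then -d ∈ A - A.
Enumerate nonzero differences d = a - a' with a > a' (then include -d):
Positive differences: {1, 2, 3, 5, 6, 7, 8, 11, 13}
Full difference set: {0} ∪ (positive diffs) ∪ (negative diffs).
|A - A| = 1 + 2·9 = 19 (matches direct enumeration: 19).

|A - A| = 19


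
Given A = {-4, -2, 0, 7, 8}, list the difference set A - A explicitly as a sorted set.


A - A = {a - a' : a, a' ∈ A}.
Compute a - a' for each ordered pair (a, a'):
a = -4: -4--4=0, -4--2=-2, -4-0=-4, -4-7=-11, -4-8=-12
a = -2: -2--4=2, -2--2=0, -2-0=-2, -2-7=-9, -2-8=-10
a = 0: 0--4=4, 0--2=2, 0-0=0, 0-7=-7, 0-8=-8
a = 7: 7--4=11, 7--2=9, 7-0=7, 7-7=0, 7-8=-1
a = 8: 8--4=12, 8--2=10, 8-0=8, 8-7=1, 8-8=0
Collecting distinct values (and noting 0 appears from a-a):
A - A = {-12, -11, -10, -9, -8, -7, -4, -2, -1, 0, 1, 2, 4, 7, 8, 9, 10, 11, 12}
|A - A| = 19

A - A = {-12, -11, -10, -9, -8, -7, -4, -2, -1, 0, 1, 2, 4, 7, 8, 9, 10, 11, 12}


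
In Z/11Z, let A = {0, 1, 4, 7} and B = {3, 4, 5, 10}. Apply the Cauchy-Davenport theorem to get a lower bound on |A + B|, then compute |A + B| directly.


Cauchy-Davenport: |A + B| ≥ min(p, |A| + |B| - 1) for A, B nonempty in Z/pZ.
|A| = 4, |B| = 4, p = 11.
CD lower bound = min(11, 4 + 4 - 1) = min(11, 7) = 7.
Compute A + B mod 11 directly:
a = 0: 0+3=3, 0+4=4, 0+5=5, 0+10=10
a = 1: 1+3=4, 1+4=5, 1+5=6, 1+10=0
a = 4: 4+3=7, 4+4=8, 4+5=9, 4+10=3
a = 7: 7+3=10, 7+4=0, 7+5=1, 7+10=6
A + B = {0, 1, 3, 4, 5, 6, 7, 8, 9, 10}, so |A + B| = 10.
Verify: 10 ≥ 7? Yes ✓.

CD lower bound = 7, actual |A + B| = 10.


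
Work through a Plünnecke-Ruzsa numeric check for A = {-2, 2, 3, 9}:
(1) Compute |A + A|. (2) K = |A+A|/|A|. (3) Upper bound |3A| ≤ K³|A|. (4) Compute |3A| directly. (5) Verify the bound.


|A| = 4.
Step 1: Compute A + A by enumerating all 16 pairs.
A + A = {-4, 0, 1, 4, 5, 6, 7, 11, 12, 18}, so |A + A| = 10.
Step 2: Doubling constant K = |A + A|/|A| = 10/4 = 10/4 ≈ 2.5000.
Step 3: Plünnecke-Ruzsa gives |3A| ≤ K³·|A| = (2.5000)³ · 4 ≈ 62.5000.
Step 4: Compute 3A = A + A + A directly by enumerating all triples (a,b,c) ∈ A³; |3A| = 19.
Step 5: Check 19 ≤ 62.5000? Yes ✓.

K = 10/4, Plünnecke-Ruzsa bound K³|A| ≈ 62.5000, |3A| = 19, inequality holds.


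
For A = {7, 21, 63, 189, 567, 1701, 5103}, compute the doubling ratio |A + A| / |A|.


|A| = 7.
Compute A + A by enumerating all 49 pairs.
A + A = {14, 28, 42, 70, 84, 126, 196, 210, 252, 378, 574, 588, 630, 756, 1134, 1708, 1722, 1764, 1890, 2268, 3402, 5110, 5124, 5166, 5292, 5670, 6804, 10206}, so |A + A| = 28.
K = |A + A| / |A| = 28/7 = 4/1 ≈ 4.0000.
Reference: AP of size 7 gives K = 13/7 ≈ 1.8571; a fully generic set of size 7 gives K ≈ 4.0000.

|A| = 7, |A + A| = 28, K = 28/7 = 4/1.


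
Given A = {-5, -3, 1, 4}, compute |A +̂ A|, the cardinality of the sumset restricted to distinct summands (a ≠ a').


Restricted sumset: A +̂ A = {a + a' : a ∈ A, a' ∈ A, a ≠ a'}.
Equivalently, take A + A and drop any sum 2a that is achievable ONLY as a + a for a ∈ A (i.e. sums representable only with equal summands).
Enumerate pairs (a, a') with a < a' (symmetric, so each unordered pair gives one sum; this covers all a ≠ a'):
  -5 + -3 = -8
  -5 + 1 = -4
  -5 + 4 = -1
  -3 + 1 = -2
  -3 + 4 = 1
  1 + 4 = 5
Collected distinct sums: {-8, -4, -2, -1, 1, 5}
|A +̂ A| = 6
(Reference bound: |A +̂ A| ≥ 2|A| - 3 for |A| ≥ 2, with |A| = 4 giving ≥ 5.)

|A +̂ A| = 6


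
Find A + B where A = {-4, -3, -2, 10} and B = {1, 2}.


A + B = {a + b : a ∈ A, b ∈ B}.
Enumerate all |A|·|B| = 4·2 = 8 pairs (a, b) and collect distinct sums.
a = -4: -4+1=-3, -4+2=-2
a = -3: -3+1=-2, -3+2=-1
a = -2: -2+1=-1, -2+2=0
a = 10: 10+1=11, 10+2=12
Collecting distinct sums: A + B = {-3, -2, -1, 0, 11, 12}
|A + B| = 6

A + B = {-3, -2, -1, 0, 11, 12}


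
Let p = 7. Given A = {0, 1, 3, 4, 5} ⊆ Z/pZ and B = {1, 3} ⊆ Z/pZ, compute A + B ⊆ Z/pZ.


Work in Z/7Z: reduce every sum a + b modulo 7.
Enumerate all 10 pairs:
a = 0: 0+1=1, 0+3=3
a = 1: 1+1=2, 1+3=4
a = 3: 3+1=4, 3+3=6
a = 4: 4+1=5, 4+3=0
a = 5: 5+1=6, 5+3=1
Distinct residues collected: {0, 1, 2, 3, 4, 5, 6}
|A + B| = 7 (out of 7 total residues).

A + B = {0, 1, 2, 3, 4, 5, 6}


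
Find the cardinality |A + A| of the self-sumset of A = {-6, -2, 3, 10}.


A + A = {a + a' : a, a' ∈ A}; |A| = 4.
General bounds: 2|A| - 1 ≤ |A + A| ≤ |A|(|A|+1)/2, i.e. 7 ≤ |A + A| ≤ 10.
Lower bound 2|A|-1 is attained iff A is an arithmetic progression.
Enumerate sums a + a' for a ≤ a' (symmetric, so this suffices):
a = -6: -6+-6=-12, -6+-2=-8, -6+3=-3, -6+10=4
a = -2: -2+-2=-4, -2+3=1, -2+10=8
a = 3: 3+3=6, 3+10=13
a = 10: 10+10=20
Distinct sums: {-12, -8, -4, -3, 1, 4, 6, 8, 13, 20}
|A + A| = 10

|A + A| = 10


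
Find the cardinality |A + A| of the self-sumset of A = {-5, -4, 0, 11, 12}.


A + A = {a + a' : a, a' ∈ A}; |A| = 5.
General bounds: 2|A| - 1 ≤ |A + A| ≤ |A|(|A|+1)/2, i.e. 9 ≤ |A + A| ≤ 15.
Lower bound 2|A|-1 is attained iff A is an arithmetic progression.
Enumerate sums a + a' for a ≤ a' (symmetric, so this suffices):
a = -5: -5+-5=-10, -5+-4=-9, -5+0=-5, -5+11=6, -5+12=7
a = -4: -4+-4=-8, -4+0=-4, -4+11=7, -4+12=8
a = 0: 0+0=0, 0+11=11, 0+12=12
a = 11: 11+11=22, 11+12=23
a = 12: 12+12=24
Distinct sums: {-10, -9, -8, -5, -4, 0, 6, 7, 8, 11, 12, 22, 23, 24}
|A + A| = 14

|A + A| = 14


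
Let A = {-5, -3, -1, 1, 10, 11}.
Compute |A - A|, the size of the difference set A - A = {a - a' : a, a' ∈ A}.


A - A = {a - a' : a, a' ∈ A}; |A| = 6.
Bounds: 2|A|-1 ≤ |A - A| ≤ |A|² - |A| + 1, i.e. 11 ≤ |A - A| ≤ 31.
Note: 0 ∈ A - A always (from a - a). The set is symmetric: if d ∈ A - A then -d ∈ A - A.
Enumerate nonzero differences d = a - a' with a > a' (then include -d):
Positive differences: {1, 2, 4, 6, 9, 10, 11, 12, 13, 14, 15, 16}
Full difference set: {0} ∪ (positive diffs) ∪ (negative diffs).
|A - A| = 1 + 2·12 = 25 (matches direct enumeration: 25).

|A - A| = 25


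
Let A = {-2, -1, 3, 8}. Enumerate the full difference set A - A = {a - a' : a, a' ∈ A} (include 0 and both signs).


A - A = {a - a' : a, a' ∈ A}.
Compute a - a' for each ordered pair (a, a'):
a = -2: -2--2=0, -2--1=-1, -2-3=-5, -2-8=-10
a = -1: -1--2=1, -1--1=0, -1-3=-4, -1-8=-9
a = 3: 3--2=5, 3--1=4, 3-3=0, 3-8=-5
a = 8: 8--2=10, 8--1=9, 8-3=5, 8-8=0
Collecting distinct values (and noting 0 appears from a-a):
A - A = {-10, -9, -5, -4, -1, 0, 1, 4, 5, 9, 10}
|A - A| = 11

A - A = {-10, -9, -5, -4, -1, 0, 1, 4, 5, 9, 10}


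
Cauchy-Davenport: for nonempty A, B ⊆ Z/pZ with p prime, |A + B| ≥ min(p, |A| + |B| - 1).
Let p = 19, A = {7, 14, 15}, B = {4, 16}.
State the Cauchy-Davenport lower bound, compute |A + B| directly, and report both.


Cauchy-Davenport: |A + B| ≥ min(p, |A| + |B| - 1) for A, B nonempty in Z/pZ.
|A| = 3, |B| = 2, p = 19.
CD lower bound = min(19, 3 + 2 - 1) = min(19, 4) = 4.
Compute A + B mod 19 directly:
a = 7: 7+4=11, 7+16=4
a = 14: 14+4=18, 14+16=11
a = 15: 15+4=0, 15+16=12
A + B = {0, 4, 11, 12, 18}, so |A + B| = 5.
Verify: 5 ≥ 4? Yes ✓.

CD lower bound = 4, actual |A + B| = 5.


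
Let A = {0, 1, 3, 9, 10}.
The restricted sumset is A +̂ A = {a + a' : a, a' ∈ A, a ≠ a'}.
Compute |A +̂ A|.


Restricted sumset: A +̂ A = {a + a' : a ∈ A, a' ∈ A, a ≠ a'}.
Equivalently, take A + A and drop any sum 2a that is achievable ONLY as a + a for a ∈ A (i.e. sums representable only with equal summands).
Enumerate pairs (a, a') with a < a' (symmetric, so each unordered pair gives one sum; this covers all a ≠ a'):
  0 + 1 = 1
  0 + 3 = 3
  0 + 9 = 9
  0 + 10 = 10
  1 + 3 = 4
  1 + 9 = 10
  1 + 10 = 11
  3 + 9 = 12
  3 + 10 = 13
  9 + 10 = 19
Collected distinct sums: {1, 3, 4, 9, 10, 11, 12, 13, 19}
|A +̂ A| = 9
(Reference bound: |A +̂ A| ≥ 2|A| - 3 for |A| ≥ 2, with |A| = 5 giving ≥ 7.)

|A +̂ A| = 9


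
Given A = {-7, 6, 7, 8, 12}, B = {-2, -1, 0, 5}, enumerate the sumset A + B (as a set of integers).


A + B = {a + b : a ∈ A, b ∈ B}.
Enumerate all |A|·|B| = 5·4 = 20 pairs (a, b) and collect distinct sums.
a = -7: -7+-2=-9, -7+-1=-8, -7+0=-7, -7+5=-2
a = 6: 6+-2=4, 6+-1=5, 6+0=6, 6+5=11
a = 7: 7+-2=5, 7+-1=6, 7+0=7, 7+5=12
a = 8: 8+-2=6, 8+-1=7, 8+0=8, 8+5=13
a = 12: 12+-2=10, 12+-1=11, 12+0=12, 12+5=17
Collecting distinct sums: A + B = {-9, -8, -7, -2, 4, 5, 6, 7, 8, 10, 11, 12, 13, 17}
|A + B| = 14

A + B = {-9, -8, -7, -2, 4, 5, 6, 7, 8, 10, 11, 12, 13, 17}


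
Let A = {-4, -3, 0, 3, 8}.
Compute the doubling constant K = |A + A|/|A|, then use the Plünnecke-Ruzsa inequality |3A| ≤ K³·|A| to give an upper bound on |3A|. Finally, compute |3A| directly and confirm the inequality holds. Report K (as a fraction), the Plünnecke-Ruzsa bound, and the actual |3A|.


|A| = 5.
Step 1: Compute A + A by enumerating all 25 pairs.
A + A = {-8, -7, -6, -4, -3, -1, 0, 3, 4, 5, 6, 8, 11, 16}, so |A + A| = 14.
Step 2: Doubling constant K = |A + A|/|A| = 14/5 = 14/5 ≈ 2.8000.
Step 3: Plünnecke-Ruzsa gives |3A| ≤ K³·|A| = (2.8000)³ · 5 ≈ 109.7600.
Step 4: Compute 3A = A + A + A directly by enumerating all triples (a,b,c) ∈ A³; |3A| = 28.
Step 5: Check 28 ≤ 109.7600? Yes ✓.

K = 14/5, Plünnecke-Ruzsa bound K³|A| ≈ 109.7600, |3A| = 28, inequality holds.


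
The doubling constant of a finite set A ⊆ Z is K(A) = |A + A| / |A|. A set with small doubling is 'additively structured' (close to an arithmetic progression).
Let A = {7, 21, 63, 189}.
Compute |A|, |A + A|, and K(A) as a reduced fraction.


|A| = 4.
Compute A + A by enumerating all 16 pairs.
A + A = {14, 28, 42, 70, 84, 126, 196, 210, 252, 378}, so |A + A| = 10.
K = |A + A| / |A| = 10/4 = 5/2 ≈ 2.5000.
Reference: AP of size 4 gives K = 7/4 ≈ 1.7500; a fully generic set of size 4 gives K ≈ 2.5000.

|A| = 4, |A + A| = 10, K = 10/4 = 5/2.


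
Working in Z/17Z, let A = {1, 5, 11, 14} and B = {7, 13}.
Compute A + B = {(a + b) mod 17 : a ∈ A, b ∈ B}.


Work in Z/17Z: reduce every sum a + b modulo 17.
Enumerate all 8 pairs:
a = 1: 1+7=8, 1+13=14
a = 5: 5+7=12, 5+13=1
a = 11: 11+7=1, 11+13=7
a = 14: 14+7=4, 14+13=10
Distinct residues collected: {1, 4, 7, 8, 10, 12, 14}
|A + B| = 7 (out of 17 total residues).

A + B = {1, 4, 7, 8, 10, 12, 14}


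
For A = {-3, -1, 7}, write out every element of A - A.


A - A = {a - a' : a, a' ∈ A}.
Compute a - a' for each ordered pair (a, a'):
a = -3: -3--3=0, -3--1=-2, -3-7=-10
a = -1: -1--3=2, -1--1=0, -1-7=-8
a = 7: 7--3=10, 7--1=8, 7-7=0
Collecting distinct values (and noting 0 appears from a-a):
A - A = {-10, -8, -2, 0, 2, 8, 10}
|A - A| = 7

A - A = {-10, -8, -2, 0, 2, 8, 10}


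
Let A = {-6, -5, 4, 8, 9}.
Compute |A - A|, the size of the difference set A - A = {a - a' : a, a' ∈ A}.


A - A = {a - a' : a, a' ∈ A}; |A| = 5.
Bounds: 2|A|-1 ≤ |A - A| ≤ |A|² - |A| + 1, i.e. 9 ≤ |A - A| ≤ 21.
Note: 0 ∈ A - A always (from a - a). The set is symmetric: if d ∈ A - A then -d ∈ A - A.
Enumerate nonzero differences d = a - a' with a > a' (then include -d):
Positive differences: {1, 4, 5, 9, 10, 13, 14, 15}
Full difference set: {0} ∪ (positive diffs) ∪ (negative diffs).
|A - A| = 1 + 2·8 = 17 (matches direct enumeration: 17).

|A - A| = 17


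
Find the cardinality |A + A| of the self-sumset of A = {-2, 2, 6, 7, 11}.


A + A = {a + a' : a, a' ∈ A}; |A| = 5.
General bounds: 2|A| - 1 ≤ |A + A| ≤ |A|(|A|+1)/2, i.e. 9 ≤ |A + A| ≤ 15.
Lower bound 2|A|-1 is attained iff A is an arithmetic progression.
Enumerate sums a + a' for a ≤ a' (symmetric, so this suffices):
a = -2: -2+-2=-4, -2+2=0, -2+6=4, -2+7=5, -2+11=9
a = 2: 2+2=4, 2+6=8, 2+7=9, 2+11=13
a = 6: 6+6=12, 6+7=13, 6+11=17
a = 7: 7+7=14, 7+11=18
a = 11: 11+11=22
Distinct sums: {-4, 0, 4, 5, 8, 9, 12, 13, 14, 17, 18, 22}
|A + A| = 12

|A + A| = 12


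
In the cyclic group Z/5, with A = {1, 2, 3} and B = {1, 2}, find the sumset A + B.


Work in Z/5Z: reduce every sum a + b modulo 5.
Enumerate all 6 pairs:
a = 1: 1+1=2, 1+2=3
a = 2: 2+1=3, 2+2=4
a = 3: 3+1=4, 3+2=0
Distinct residues collected: {0, 2, 3, 4}
|A + B| = 4 (out of 5 total residues).

A + B = {0, 2, 3, 4}


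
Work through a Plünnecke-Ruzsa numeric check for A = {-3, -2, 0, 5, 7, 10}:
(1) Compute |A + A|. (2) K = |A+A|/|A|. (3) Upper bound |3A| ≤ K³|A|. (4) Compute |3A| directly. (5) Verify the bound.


|A| = 6.
Step 1: Compute A + A by enumerating all 36 pairs.
A + A = {-6, -5, -4, -3, -2, 0, 2, 3, 4, 5, 7, 8, 10, 12, 14, 15, 17, 20}, so |A + A| = 18.
Step 2: Doubling constant K = |A + A|/|A| = 18/6 = 18/6 ≈ 3.0000.
Step 3: Plünnecke-Ruzsa gives |3A| ≤ K³·|A| = (3.0000)³ · 6 ≈ 162.0000.
Step 4: Compute 3A = A + A + A directly by enumerating all triples (a,b,c) ∈ A³; |3A| = 35.
Step 5: Check 35 ≤ 162.0000? Yes ✓.

K = 18/6, Plünnecke-Ruzsa bound K³|A| ≈ 162.0000, |3A| = 35, inequality holds.


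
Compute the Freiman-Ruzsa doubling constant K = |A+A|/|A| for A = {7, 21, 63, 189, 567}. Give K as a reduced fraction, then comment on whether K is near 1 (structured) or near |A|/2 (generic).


|A| = 5.
Compute A + A by enumerating all 25 pairs.
A + A = {14, 28, 42, 70, 84, 126, 196, 210, 252, 378, 574, 588, 630, 756, 1134}, so |A + A| = 15.
K = |A + A| / |A| = 15/5 = 3/1 ≈ 3.0000.
Reference: AP of size 5 gives K = 9/5 ≈ 1.8000; a fully generic set of size 5 gives K ≈ 3.0000.

|A| = 5, |A + A| = 15, K = 15/5 = 3/1.


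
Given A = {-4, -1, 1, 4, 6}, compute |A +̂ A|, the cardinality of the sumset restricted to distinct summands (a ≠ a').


Restricted sumset: A +̂ A = {a + a' : a ∈ A, a' ∈ A, a ≠ a'}.
Equivalently, take A + A and drop any sum 2a that is achievable ONLY as a + a for a ∈ A (i.e. sums representable only with equal summands).
Enumerate pairs (a, a') with a < a' (symmetric, so each unordered pair gives one sum; this covers all a ≠ a'):
  -4 + -1 = -5
  -4 + 1 = -3
  -4 + 4 = 0
  -4 + 6 = 2
  -1 + 1 = 0
  -1 + 4 = 3
  -1 + 6 = 5
  1 + 4 = 5
  1 + 6 = 7
  4 + 6 = 10
Collected distinct sums: {-5, -3, 0, 2, 3, 5, 7, 10}
|A +̂ A| = 8
(Reference bound: |A +̂ A| ≥ 2|A| - 3 for |A| ≥ 2, with |A| = 5 giving ≥ 7.)

|A +̂ A| = 8


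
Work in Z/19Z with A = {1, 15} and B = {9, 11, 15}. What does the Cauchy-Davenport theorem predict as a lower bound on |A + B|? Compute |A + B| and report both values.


Cauchy-Davenport: |A + B| ≥ min(p, |A| + |B| - 1) for A, B nonempty in Z/pZ.
|A| = 2, |B| = 3, p = 19.
CD lower bound = min(19, 2 + 3 - 1) = min(19, 4) = 4.
Compute A + B mod 19 directly:
a = 1: 1+9=10, 1+11=12, 1+15=16
a = 15: 15+9=5, 15+11=7, 15+15=11
A + B = {5, 7, 10, 11, 12, 16}, so |A + B| = 6.
Verify: 6 ≥ 4? Yes ✓.

CD lower bound = 4, actual |A + B| = 6.


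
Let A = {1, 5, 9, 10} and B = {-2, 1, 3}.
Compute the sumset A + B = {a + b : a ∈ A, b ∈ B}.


A + B = {a + b : a ∈ A, b ∈ B}.
Enumerate all |A|·|B| = 4·3 = 12 pairs (a, b) and collect distinct sums.
a = 1: 1+-2=-1, 1+1=2, 1+3=4
a = 5: 5+-2=3, 5+1=6, 5+3=8
a = 9: 9+-2=7, 9+1=10, 9+3=12
a = 10: 10+-2=8, 10+1=11, 10+3=13
Collecting distinct sums: A + B = {-1, 2, 3, 4, 6, 7, 8, 10, 11, 12, 13}
|A + B| = 11

A + B = {-1, 2, 3, 4, 6, 7, 8, 10, 11, 12, 13}


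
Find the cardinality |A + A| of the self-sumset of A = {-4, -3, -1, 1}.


A + A = {a + a' : a, a' ∈ A}; |A| = 4.
General bounds: 2|A| - 1 ≤ |A + A| ≤ |A|(|A|+1)/2, i.e. 7 ≤ |A + A| ≤ 10.
Lower bound 2|A|-1 is attained iff A is an arithmetic progression.
Enumerate sums a + a' for a ≤ a' (symmetric, so this suffices):
a = -4: -4+-4=-8, -4+-3=-7, -4+-1=-5, -4+1=-3
a = -3: -3+-3=-6, -3+-1=-4, -3+1=-2
a = -1: -1+-1=-2, -1+1=0
a = 1: 1+1=2
Distinct sums: {-8, -7, -6, -5, -4, -3, -2, 0, 2}
|A + A| = 9

|A + A| = 9


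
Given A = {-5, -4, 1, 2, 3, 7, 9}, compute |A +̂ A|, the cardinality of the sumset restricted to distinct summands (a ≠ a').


Restricted sumset: A +̂ A = {a + a' : a ∈ A, a' ∈ A, a ≠ a'}.
Equivalently, take A + A and drop any sum 2a that is achievable ONLY as a + a for a ∈ A (i.e. sums representable only with equal summands).
Enumerate pairs (a, a') with a < a' (symmetric, so each unordered pair gives one sum; this covers all a ≠ a'):
  -5 + -4 = -9
  -5 + 1 = -4
  -5 + 2 = -3
  -5 + 3 = -2
  -5 + 7 = 2
  -5 + 9 = 4
  -4 + 1 = -3
  -4 + 2 = -2
  -4 + 3 = -1
  -4 + 7 = 3
  -4 + 9 = 5
  1 + 2 = 3
  1 + 3 = 4
  1 + 7 = 8
  1 + 9 = 10
  2 + 3 = 5
  2 + 7 = 9
  2 + 9 = 11
  3 + 7 = 10
  3 + 9 = 12
  7 + 9 = 16
Collected distinct sums: {-9, -4, -3, -2, -1, 2, 3, 4, 5, 8, 9, 10, 11, 12, 16}
|A +̂ A| = 15
(Reference bound: |A +̂ A| ≥ 2|A| - 3 for |A| ≥ 2, with |A| = 7 giving ≥ 11.)

|A +̂ A| = 15


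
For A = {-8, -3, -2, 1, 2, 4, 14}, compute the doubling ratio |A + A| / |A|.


|A| = 7.
Compute A + A by enumerating all 49 pairs.
A + A = {-16, -11, -10, -7, -6, -5, -4, -2, -1, 0, 1, 2, 3, 4, 5, 6, 8, 11, 12, 15, 16, 18, 28}, so |A + A| = 23.
K = |A + A| / |A| = 23/7 (already in lowest terms) ≈ 3.2857.
Reference: AP of size 7 gives K = 13/7 ≈ 1.8571; a fully generic set of size 7 gives K ≈ 4.0000.

|A| = 7, |A + A| = 23, K = 23/7.


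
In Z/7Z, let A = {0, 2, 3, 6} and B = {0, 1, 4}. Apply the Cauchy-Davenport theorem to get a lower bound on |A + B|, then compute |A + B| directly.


Cauchy-Davenport: |A + B| ≥ min(p, |A| + |B| - 1) for A, B nonempty in Z/pZ.
|A| = 4, |B| = 3, p = 7.
CD lower bound = min(7, 4 + 3 - 1) = min(7, 6) = 6.
Compute A + B mod 7 directly:
a = 0: 0+0=0, 0+1=1, 0+4=4
a = 2: 2+0=2, 2+1=3, 2+4=6
a = 3: 3+0=3, 3+1=4, 3+4=0
a = 6: 6+0=6, 6+1=0, 6+4=3
A + B = {0, 1, 2, 3, 4, 6}, so |A + B| = 6.
Verify: 6 ≥ 6? Yes ✓.

CD lower bound = 6, actual |A + B| = 6.


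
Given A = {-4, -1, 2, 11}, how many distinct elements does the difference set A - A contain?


A - A = {a - a' : a, a' ∈ A}; |A| = 4.
Bounds: 2|A|-1 ≤ |A - A| ≤ |A|² - |A| + 1, i.e. 7 ≤ |A - A| ≤ 13.
Note: 0 ∈ A - A always (from a - a). The set is symmetric: if d ∈ A - A then -d ∈ A - A.
Enumerate nonzero differences d = a - a' with a > a' (then include -d):
Positive differences: {3, 6, 9, 12, 15}
Full difference set: {0} ∪ (positive diffs) ∪ (negative diffs).
|A - A| = 1 + 2·5 = 11 (matches direct enumeration: 11).

|A - A| = 11


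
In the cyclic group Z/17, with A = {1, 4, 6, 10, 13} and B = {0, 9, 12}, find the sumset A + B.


Work in Z/17Z: reduce every sum a + b modulo 17.
Enumerate all 15 pairs:
a = 1: 1+0=1, 1+9=10, 1+12=13
a = 4: 4+0=4, 4+9=13, 4+12=16
a = 6: 6+0=6, 6+9=15, 6+12=1
a = 10: 10+0=10, 10+9=2, 10+12=5
a = 13: 13+0=13, 13+9=5, 13+12=8
Distinct residues collected: {1, 2, 4, 5, 6, 8, 10, 13, 15, 16}
|A + B| = 10 (out of 17 total residues).

A + B = {1, 2, 4, 5, 6, 8, 10, 13, 15, 16}


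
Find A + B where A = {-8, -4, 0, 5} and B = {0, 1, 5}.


A + B = {a + b : a ∈ A, b ∈ B}.
Enumerate all |A|·|B| = 4·3 = 12 pairs (a, b) and collect distinct sums.
a = -8: -8+0=-8, -8+1=-7, -8+5=-3
a = -4: -4+0=-4, -4+1=-3, -4+5=1
a = 0: 0+0=0, 0+1=1, 0+5=5
a = 5: 5+0=5, 5+1=6, 5+5=10
Collecting distinct sums: A + B = {-8, -7, -4, -3, 0, 1, 5, 6, 10}
|A + B| = 9

A + B = {-8, -7, -4, -3, 0, 1, 5, 6, 10}


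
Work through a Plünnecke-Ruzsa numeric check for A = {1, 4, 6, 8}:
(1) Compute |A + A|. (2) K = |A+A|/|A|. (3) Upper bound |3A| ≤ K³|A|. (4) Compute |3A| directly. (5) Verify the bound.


|A| = 4.
Step 1: Compute A + A by enumerating all 16 pairs.
A + A = {2, 5, 7, 8, 9, 10, 12, 14, 16}, so |A + A| = 9.
Step 2: Doubling constant K = |A + A|/|A| = 9/4 = 9/4 ≈ 2.2500.
Step 3: Plünnecke-Ruzsa gives |3A| ≤ K³·|A| = (2.2500)³ · 4 ≈ 45.5625.
Step 4: Compute 3A = A + A + A directly by enumerating all triples (a,b,c) ∈ A³; |3A| = 16.
Step 5: Check 16 ≤ 45.5625? Yes ✓.

K = 9/4, Plünnecke-Ruzsa bound K³|A| ≈ 45.5625, |3A| = 16, inequality holds.


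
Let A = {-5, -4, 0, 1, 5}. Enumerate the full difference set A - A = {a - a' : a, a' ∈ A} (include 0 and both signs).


A - A = {a - a' : a, a' ∈ A}.
Compute a - a' for each ordered pair (a, a'):
a = -5: -5--5=0, -5--4=-1, -5-0=-5, -5-1=-6, -5-5=-10
a = -4: -4--5=1, -4--4=0, -4-0=-4, -4-1=-5, -4-5=-9
a = 0: 0--5=5, 0--4=4, 0-0=0, 0-1=-1, 0-5=-5
a = 1: 1--5=6, 1--4=5, 1-0=1, 1-1=0, 1-5=-4
a = 5: 5--5=10, 5--4=9, 5-0=5, 5-1=4, 5-5=0
Collecting distinct values (and noting 0 appears from a-a):
A - A = {-10, -9, -6, -5, -4, -1, 0, 1, 4, 5, 6, 9, 10}
|A - A| = 13

A - A = {-10, -9, -6, -5, -4, -1, 0, 1, 4, 5, 6, 9, 10}
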